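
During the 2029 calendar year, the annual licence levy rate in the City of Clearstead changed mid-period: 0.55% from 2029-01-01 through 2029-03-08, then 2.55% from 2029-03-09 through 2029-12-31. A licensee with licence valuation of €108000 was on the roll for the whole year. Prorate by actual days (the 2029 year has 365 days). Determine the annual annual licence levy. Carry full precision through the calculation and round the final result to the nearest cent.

€2357.51

2029-01-01 to 2029-03-08: 67 days at 0.55% → €108000 × 0.55% × 67/365 = €109.0356
2029-03-09 to 2029-12-31: 298 days at 2.55% → €108000 × 2.55% × 298/365 = €2248.4712
Total = €2357.5068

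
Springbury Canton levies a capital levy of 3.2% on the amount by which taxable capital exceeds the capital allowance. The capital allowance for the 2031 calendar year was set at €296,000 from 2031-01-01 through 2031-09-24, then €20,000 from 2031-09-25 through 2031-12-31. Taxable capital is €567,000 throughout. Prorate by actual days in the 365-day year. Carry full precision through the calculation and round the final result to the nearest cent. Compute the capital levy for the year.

2031-01-01 to 2031-09-24: 267 days, exemption €296,000 → (€567,000 − €296,000) × 3.2% × 267/365 = €6,343.6274
2031-09-25 to 2031-12-31: 98 days, exemption €20,000 → (€567,000 − €20,000) × 3.2% × 98/365 = €4,699.7041
Total = €11,043.3315

€11,043.33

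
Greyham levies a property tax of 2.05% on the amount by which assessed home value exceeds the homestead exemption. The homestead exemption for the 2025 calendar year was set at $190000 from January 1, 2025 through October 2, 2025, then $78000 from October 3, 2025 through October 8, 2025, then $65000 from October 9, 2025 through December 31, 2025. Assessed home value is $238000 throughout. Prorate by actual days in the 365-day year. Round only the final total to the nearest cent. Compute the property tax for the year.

$1611.47

January 1 – October 2, 2025: 275 days, exemption $190000 → ($238000 − $190000) × 2.05% × 275/365 = $741.3699
October 3 – October 8, 2025: 6 days, exemption $78000 → ($238000 − $78000) × 2.05% × 6/365 = $53.9178
October 9 – December 31, 2025: 84 days, exemption $65000 → ($238000 − $65000) × 2.05% × 84/365 = $816.1808
Total = $1611.4685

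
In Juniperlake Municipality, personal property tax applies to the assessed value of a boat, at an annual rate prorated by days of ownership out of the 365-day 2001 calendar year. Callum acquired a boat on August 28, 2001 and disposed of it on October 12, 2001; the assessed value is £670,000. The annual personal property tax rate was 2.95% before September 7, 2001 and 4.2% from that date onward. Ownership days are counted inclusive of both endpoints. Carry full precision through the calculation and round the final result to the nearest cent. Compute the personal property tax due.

£3,316.96

August 28 – September 6, 2001: 10 days at 2.95% → £670,000 × 2.95% × 10/365 = £541.5068
September 7 – October 12, 2001: 36 days at 4.2% → £670,000 × 4.2% × 36/365 = £2,775.4521
Total = £3,316.9589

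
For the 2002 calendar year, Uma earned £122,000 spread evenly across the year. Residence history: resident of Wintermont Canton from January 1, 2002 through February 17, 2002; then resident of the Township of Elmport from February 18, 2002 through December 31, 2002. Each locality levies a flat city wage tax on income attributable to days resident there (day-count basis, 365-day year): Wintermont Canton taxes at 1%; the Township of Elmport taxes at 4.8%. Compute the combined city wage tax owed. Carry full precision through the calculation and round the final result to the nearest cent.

Wintermont Canton, January 1 – February 17, 2002: 48 days → £122,000 × 1% × 48/365 = £160.4384
The Township of Elmport, February 18 – December 31, 2002: 317 days → £122,000 × 4.8% × 317/365 = £5,085.8959
Total = £5,246.3342

£5,246.33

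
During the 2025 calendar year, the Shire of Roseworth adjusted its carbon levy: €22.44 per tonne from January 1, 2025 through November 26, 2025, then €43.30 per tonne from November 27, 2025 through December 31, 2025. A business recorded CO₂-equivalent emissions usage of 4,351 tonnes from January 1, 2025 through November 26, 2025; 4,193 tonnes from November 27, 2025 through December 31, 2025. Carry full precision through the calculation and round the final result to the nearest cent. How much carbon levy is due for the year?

January 1 – November 26, 2025: 4,351 tonnes at €22.44/tonne → €97636.44
November 27 – December 31, 2025: 4,193 tonnes at €43.30/tonne → €181556.90

€279193.34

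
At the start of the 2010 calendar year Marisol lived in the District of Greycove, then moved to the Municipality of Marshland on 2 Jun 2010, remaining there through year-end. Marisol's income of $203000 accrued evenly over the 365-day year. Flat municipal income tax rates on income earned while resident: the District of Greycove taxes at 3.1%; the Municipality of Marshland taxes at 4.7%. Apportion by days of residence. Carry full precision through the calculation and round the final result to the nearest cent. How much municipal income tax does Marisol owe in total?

$8188.41

The District of Greycove, 1 Jan – 1 Jun 2010: 152 days → $203000 × 3.1% × 152/365 = $2620.6466
The Municipality of Marshland, 2 Jun – 31 Dec 2010: 213 days → $203000 × 4.7% × 213/365 = $5567.7616
Total = $8188.4082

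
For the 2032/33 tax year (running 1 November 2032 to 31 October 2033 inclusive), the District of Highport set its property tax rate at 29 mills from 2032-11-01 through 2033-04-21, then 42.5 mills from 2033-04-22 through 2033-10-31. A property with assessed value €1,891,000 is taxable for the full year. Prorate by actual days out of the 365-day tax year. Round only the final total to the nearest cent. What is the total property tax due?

2032-11-01 to 2033-04-21: 172 days at 29 mills → €1,891,000 × 2.9% × 172/365 = €25,841.9397
2033-04-22 to 2033-10-31: 193 days at 42.5 mills → €1,891,000 × 4.25% × 193/365 = €42,495.6918
Total = €68,337.6315

€68,337.63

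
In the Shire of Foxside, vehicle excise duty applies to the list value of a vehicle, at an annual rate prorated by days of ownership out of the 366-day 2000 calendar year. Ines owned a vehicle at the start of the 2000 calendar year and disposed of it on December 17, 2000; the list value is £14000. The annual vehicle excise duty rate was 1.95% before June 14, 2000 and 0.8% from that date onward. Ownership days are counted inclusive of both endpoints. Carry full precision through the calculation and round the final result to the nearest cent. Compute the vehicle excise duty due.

January 1 – June 13, 2000: 165 days at 1.95% → £14000 × 1.95% × 165/366 = £123.0738
June 14 – December 17, 2000: 187 days at 0.8% → £14000 × 0.8% × 187/366 = £57.2240
Total = £180.2978

£180.30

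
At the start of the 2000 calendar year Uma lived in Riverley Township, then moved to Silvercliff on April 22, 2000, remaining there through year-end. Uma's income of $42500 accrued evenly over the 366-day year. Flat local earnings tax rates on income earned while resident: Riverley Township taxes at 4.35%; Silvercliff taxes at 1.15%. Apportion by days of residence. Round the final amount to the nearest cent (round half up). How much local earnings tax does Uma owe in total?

$904.92

Riverley Township, January 1 – April 21, 2000: 112 days → $42500 × 4.35% × 112/366 = $565.7377
Silvercliff, April 22 – December 31, 2000: 254 days → $42500 × 1.15% × 254/366 = $339.1872
Total = $904.9249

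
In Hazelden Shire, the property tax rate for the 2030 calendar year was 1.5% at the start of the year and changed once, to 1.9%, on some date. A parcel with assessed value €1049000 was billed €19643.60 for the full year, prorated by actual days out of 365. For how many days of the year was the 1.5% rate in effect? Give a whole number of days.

25 days

Let d = days at the first rate; then 365 − d days at the second rate.
€1049000 × [1.5%·d + 1.9%·(365−d)] / 365 = €19643.60
Solving gives d = 25, so the new rate took effect on 26 January 2030.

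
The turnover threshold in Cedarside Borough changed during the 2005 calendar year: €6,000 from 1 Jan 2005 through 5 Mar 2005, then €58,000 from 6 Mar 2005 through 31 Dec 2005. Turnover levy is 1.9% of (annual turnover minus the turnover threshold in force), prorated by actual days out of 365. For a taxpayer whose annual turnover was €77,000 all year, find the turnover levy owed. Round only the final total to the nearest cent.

1 Jan – 5 Mar 2005: 64 days, exemption €6,000 → (€77,000 − €6,000) × 1.9% × 64/365 = €236.5370
6 Mar – 31 Dec 2005: 301 days, exemption €58,000 → (€77,000 − €58,000) × 1.9% × 301/365 = €297.7014
Total = €534.2384

€534.24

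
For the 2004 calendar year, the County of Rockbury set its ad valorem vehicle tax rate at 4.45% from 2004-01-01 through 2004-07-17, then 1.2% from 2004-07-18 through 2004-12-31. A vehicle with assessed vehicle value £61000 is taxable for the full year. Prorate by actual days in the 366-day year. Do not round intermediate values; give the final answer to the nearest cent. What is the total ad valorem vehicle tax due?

2004-01-01 to 2004-07-17: 199 days at 4.45% → £61000 × 4.45% × 199/366 = £1475.9167
2004-07-18 to 2004-12-31: 167 days at 1.2% → £61000 × 1.2% × 167/366 = £334.0000
Total = £1809.9167

£1809.92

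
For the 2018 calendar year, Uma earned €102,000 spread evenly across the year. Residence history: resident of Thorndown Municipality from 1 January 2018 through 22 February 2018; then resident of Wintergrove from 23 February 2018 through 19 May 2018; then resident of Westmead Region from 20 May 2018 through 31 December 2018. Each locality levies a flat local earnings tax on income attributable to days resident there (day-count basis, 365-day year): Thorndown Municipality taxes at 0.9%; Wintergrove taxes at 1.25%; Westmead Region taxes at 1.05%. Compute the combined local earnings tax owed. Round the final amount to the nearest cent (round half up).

€1,096.85

Thorndown Municipality, 1 January – 22 February 2018: 53 days → €102,000 × 0.9% × 53/365 = €133.2986
Wintergrove, 23 February – 19 May 2018: 86 days → €102,000 × 1.25% × 86/365 = €300.4110
Westmead Region, 20 May – 31 December 2018: 226 days → €102,000 × 1.05% × 226/365 = €663.1397
Total = €1,096.8493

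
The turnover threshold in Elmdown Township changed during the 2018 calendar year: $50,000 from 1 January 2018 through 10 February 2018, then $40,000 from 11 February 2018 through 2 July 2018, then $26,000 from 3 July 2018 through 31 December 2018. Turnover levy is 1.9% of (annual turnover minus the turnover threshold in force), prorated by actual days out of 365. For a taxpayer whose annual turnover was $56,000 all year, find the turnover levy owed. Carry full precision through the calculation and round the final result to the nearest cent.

1 January – 10 February 2018: 41 days, exemption $50,000 → ($56,000 − $50,000) × 1.9% × 41/365 = $12.8055
11 February – 2 July 2018: 142 days, exemption $40,000 → ($56,000 − $40,000) × 1.9% × 142/365 = $118.2685
3 July – 31 December 2018: 182 days, exemption $26,000 → ($56,000 − $26,000) × 1.9% × 182/365 = $284.2192
Total = $415.2932

$415.29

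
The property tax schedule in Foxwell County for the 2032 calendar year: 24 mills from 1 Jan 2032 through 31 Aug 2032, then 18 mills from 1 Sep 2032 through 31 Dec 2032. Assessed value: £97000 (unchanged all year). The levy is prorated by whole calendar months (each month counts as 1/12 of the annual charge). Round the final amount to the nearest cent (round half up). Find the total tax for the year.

£2134.00

1 Jan – 31 Aug 2032: 8 months at 24 mills → £97000 × 2.4% × 8/12 = £1552.0000
1 Sep – 31 Dec 2032: 4 months at 18 mills → £97000 × 1.8% × 4/12 = £582.0000
Total = £2134.0000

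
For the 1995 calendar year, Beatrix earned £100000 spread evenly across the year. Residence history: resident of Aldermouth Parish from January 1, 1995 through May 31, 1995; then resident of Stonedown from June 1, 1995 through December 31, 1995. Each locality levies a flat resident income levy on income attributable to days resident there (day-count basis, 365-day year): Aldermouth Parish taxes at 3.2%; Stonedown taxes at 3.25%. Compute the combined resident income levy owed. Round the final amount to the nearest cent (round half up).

Aldermouth Parish, January 1 – May 31, 1995: 151 days → £100000 × 3.2% × 151/365 = £1323.8356
Stonedown, June 1 – December 31, 1995: 214 days → £100000 × 3.25% × 214/365 = £1905.4795
Total = £3229.3151

£3229.32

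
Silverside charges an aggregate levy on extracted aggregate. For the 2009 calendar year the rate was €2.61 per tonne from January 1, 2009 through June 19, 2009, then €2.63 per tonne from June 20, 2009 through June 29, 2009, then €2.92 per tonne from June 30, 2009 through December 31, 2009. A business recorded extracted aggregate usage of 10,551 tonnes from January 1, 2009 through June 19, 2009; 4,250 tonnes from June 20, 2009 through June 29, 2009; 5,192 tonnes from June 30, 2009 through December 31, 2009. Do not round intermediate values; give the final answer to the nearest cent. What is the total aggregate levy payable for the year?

January 1 – June 19, 2009: 10,551 tonnes at €2.61/tonne → €27,538.11
June 20 – June 29, 2009: 4,250 tonnes at €2.63/tonne → €11,177.50
June 30 – December 31, 2009: 5,192 tonnes at €2.92/tonne → €15,160.64

€53,876.25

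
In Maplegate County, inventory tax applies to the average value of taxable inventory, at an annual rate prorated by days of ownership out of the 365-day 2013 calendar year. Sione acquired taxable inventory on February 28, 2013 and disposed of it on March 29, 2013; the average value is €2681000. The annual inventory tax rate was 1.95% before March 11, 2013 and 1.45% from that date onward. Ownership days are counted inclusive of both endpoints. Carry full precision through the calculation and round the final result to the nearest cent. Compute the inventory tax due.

€3599.15

February 28 – March 10, 2013: 11 days at 1.95% → €2681000 × 1.95% × 11/365 = €1575.5466
March 11 – March 29, 2013: 19 days at 1.45% → €2681000 × 1.45% × 19/365 = €2023.6041
Total = €3599.1507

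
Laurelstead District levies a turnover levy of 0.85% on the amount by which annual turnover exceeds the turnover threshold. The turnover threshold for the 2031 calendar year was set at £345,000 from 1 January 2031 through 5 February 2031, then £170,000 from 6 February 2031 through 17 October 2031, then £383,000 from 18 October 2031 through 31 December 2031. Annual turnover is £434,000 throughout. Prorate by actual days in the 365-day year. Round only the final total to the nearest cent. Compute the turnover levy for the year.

1 January – 5 February 2031: 36 days, exemption £345,000 → (£434,000 − £345,000) × 0.85% × 36/365 = £74.6137
6 February – 17 October 2031: 254 days, exemption £170,000 → (£434,000 − £170,000) × 0.85% × 254/365 = £1,561.5781
18 October – 31 December 2031: 75 days, exemption £383,000 → (£434,000 − £383,000) × 0.85% × 75/365 = £89.0753
Total = £1,725.2671

£1,725.27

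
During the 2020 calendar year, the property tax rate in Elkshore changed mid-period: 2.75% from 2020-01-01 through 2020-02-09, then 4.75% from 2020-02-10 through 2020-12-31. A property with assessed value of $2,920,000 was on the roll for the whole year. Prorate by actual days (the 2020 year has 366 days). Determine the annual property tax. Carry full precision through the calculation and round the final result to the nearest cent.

2020-01-01 to 2020-02-09: 40 days at 2.75% → $2,920,000 × 2.75% × 40/366 = $8,775.9563
2020-02-10 to 2020-12-31: 326 days at 4.75% → $2,920,000 × 4.75% × 326/366 = $123,541.5301
Total = $132,317.4863

$132,317.49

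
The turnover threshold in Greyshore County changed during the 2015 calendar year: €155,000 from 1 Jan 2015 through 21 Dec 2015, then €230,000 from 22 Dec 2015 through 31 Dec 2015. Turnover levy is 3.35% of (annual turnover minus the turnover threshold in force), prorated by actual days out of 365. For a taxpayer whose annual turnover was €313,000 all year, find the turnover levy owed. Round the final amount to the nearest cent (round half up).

1 Jan – 21 Dec 2015: 355 days, exemption €155,000 → (€313,000 − €155,000) × 3.35% × 355/365 = €5,147.9863
22 Dec – 31 Dec 2015: 10 days, exemption €230,000 → (€313,000 − €230,000) × 3.35% × 10/365 = €76.1781
Total = €5,224.1644

€5,224.16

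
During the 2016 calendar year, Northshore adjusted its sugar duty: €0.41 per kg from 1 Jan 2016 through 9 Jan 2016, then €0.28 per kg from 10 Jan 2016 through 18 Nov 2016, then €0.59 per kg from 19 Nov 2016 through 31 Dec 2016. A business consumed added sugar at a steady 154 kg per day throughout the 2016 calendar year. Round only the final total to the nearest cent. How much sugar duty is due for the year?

1 Jan – 9 Jan 2016: 9 days × 154 kg/day = 1,386 kg at €0.41/kg → €568.26
10 Jan – 18 Nov 2016: 314 days × 154 kg/day = 48,356 kg at €0.28/kg → €13,539.68
19 Nov – 31 Dec 2016: 43 days × 154 kg/day = 6,622 kg at €0.59/kg → €3,906.98

€18,014.92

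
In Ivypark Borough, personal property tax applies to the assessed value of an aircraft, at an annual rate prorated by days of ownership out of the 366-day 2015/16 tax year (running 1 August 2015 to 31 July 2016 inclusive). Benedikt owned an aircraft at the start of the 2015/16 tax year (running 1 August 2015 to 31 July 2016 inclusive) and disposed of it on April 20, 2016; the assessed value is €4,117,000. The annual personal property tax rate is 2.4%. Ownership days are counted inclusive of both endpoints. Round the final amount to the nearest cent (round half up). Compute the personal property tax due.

€71,271.34

Days held (August 1, 2015 – April 20, 2016): 264 out of 366
Tax = €4,117,000 × 2.4% × 264/366 = €71,271.3443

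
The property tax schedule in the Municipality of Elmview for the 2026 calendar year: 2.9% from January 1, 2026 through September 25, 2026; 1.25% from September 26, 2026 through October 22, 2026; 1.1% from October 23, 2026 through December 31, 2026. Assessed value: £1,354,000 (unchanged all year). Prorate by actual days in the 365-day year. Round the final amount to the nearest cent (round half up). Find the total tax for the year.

January 1 – September 25, 2026: 268 days at 2.9% → £1,354,000 × 2.9% × 268/365 = £28,830.9260
September 26 – October 22, 2026: 27 days at 1.25% → £1,354,000 × 1.25% × 27/365 = £1,251.9863
October 23 – December 31, 2026: 70 days at 1.1% → £1,354,000 × 1.1% × 70/365 = £2,856.3836
Total = £32,939.2959

£32,939.30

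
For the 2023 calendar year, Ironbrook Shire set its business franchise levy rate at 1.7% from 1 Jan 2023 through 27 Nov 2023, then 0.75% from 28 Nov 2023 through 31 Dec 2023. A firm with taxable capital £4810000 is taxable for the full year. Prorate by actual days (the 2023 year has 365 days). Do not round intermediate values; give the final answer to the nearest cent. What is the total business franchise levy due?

£77513.48

1 Jan – 27 Nov 2023: 331 days at 1.7% → £4810000 × 1.7% × 331/365 = £74153.0685
28 Nov – 31 Dec 2023: 34 days at 0.75% → £4810000 × 0.75% × 34/365 = £3360.4110
Total = £77513.4795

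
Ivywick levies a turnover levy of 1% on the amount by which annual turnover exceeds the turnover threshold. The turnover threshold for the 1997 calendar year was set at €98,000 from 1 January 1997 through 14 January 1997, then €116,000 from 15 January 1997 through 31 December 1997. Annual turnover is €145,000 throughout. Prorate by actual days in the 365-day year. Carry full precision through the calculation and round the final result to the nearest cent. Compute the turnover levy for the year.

€296.90

1 January – 14 January 1997: 14 days, exemption €98,000 → (€145,000 − €98,000) × 1% × 14/365 = €18.0274
15 January – 31 December 1997: 351 days, exemption €116,000 → (€145,000 − €116,000) × 1% × 351/365 = €278.8767
Total = €296.9041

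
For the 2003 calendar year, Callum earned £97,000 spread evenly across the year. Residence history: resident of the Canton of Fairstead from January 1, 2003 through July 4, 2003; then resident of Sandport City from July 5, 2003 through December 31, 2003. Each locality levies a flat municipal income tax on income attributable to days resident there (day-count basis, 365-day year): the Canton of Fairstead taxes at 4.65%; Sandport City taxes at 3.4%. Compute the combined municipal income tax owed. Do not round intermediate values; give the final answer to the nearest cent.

The Canton of Fairstead, January 1 – July 4, 2003: 185 days → £97,000 × 4.65% × 185/365 = £2,286.1438
Sandport City, July 5 – December 31, 2003: 180 days → £97,000 × 3.4% × 180/365 = £1,626.4110
Total = £3,912.5548

£3,912.55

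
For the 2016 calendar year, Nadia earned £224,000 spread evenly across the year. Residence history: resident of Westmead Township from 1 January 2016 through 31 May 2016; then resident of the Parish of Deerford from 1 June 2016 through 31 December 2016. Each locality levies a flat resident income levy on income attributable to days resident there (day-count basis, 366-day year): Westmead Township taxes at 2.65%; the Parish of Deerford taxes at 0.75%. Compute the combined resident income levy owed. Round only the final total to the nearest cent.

£3,447.52

Westmead Township, 1 January – 31 May 2016: 152 days → £224,000 × 2.65% × 152/366 = £2,465.2240
The Parish of Deerford, 1 June – 31 December 2016: 214 days → £224,000 × 0.75% × 214/366 = £982.2951
Total = £3,447.5191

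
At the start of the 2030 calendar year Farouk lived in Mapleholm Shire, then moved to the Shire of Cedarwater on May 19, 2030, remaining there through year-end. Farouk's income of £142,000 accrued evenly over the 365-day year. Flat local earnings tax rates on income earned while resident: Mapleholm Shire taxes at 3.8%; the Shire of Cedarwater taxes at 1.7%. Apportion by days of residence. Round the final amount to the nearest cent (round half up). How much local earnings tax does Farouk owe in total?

£3,541.44

Mapleholm Shire, January 1 – May 18, 2030: 138 days → £142,000 × 3.8% × 138/365 = £2,040.1315
The Shire of Cedarwater, May 19 – December 31, 2030: 227 days → £142,000 × 1.7% × 227/365 = £1,501.3096
Total = £3,541.4411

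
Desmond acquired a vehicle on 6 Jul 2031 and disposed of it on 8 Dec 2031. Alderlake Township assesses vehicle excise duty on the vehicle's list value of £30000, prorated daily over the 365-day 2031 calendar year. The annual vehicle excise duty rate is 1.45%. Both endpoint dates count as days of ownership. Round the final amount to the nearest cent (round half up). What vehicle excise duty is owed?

£185.92

Days held (6 Jul – 8 Dec 2031): 156 out of 365
Tax = £30000 × 1.45% × 156/365 = £185.9178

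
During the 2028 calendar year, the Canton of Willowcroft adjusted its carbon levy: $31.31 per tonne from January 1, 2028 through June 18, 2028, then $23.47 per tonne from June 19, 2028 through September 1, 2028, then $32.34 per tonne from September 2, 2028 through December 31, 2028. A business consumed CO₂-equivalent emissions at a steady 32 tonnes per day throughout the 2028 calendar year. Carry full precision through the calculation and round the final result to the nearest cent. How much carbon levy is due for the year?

January 1 – June 18, 2028: 170 days × 32 tonnes/day = 5,440 tonnes at $31.31/tonne → $170326.40
June 19 – September 1, 2028: 75 days × 32 tonnes/day = 2,400 tonnes at $23.47/tonne → $56328.00
September 2 – December 31, 2028: 121 days × 32 tonnes/day = 3,872 tonnes at $32.34/tonne → $125220.48

$351874.88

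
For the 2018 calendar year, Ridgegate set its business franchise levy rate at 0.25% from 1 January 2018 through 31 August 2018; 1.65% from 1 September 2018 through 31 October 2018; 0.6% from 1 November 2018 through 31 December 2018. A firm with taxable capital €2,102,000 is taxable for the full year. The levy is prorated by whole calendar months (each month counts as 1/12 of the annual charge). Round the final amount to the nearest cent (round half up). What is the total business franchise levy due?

1 January – 31 August 2018: 8 months at 0.25% → €2,102,000 × 0.25% × 8/12 = €3,503.3333
1 September – 31 October 2018: 2 months at 1.65% → €2,102,000 × 1.65% × 2/12 = €5,780.5000
1 November – 31 December 2018: 2 months at 0.6% → €2,102,000 × 0.6% × 2/12 = €2,102.0000
Total = €11,385.8333

€11,385.83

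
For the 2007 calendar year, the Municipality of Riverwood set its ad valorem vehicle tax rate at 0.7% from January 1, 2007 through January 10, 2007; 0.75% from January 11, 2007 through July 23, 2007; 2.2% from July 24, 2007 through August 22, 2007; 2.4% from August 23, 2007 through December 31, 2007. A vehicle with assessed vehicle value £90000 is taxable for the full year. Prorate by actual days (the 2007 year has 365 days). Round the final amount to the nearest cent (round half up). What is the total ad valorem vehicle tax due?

January 1 – January 10, 2007: 10 days at 0.7% → £90000 × 0.7% × 10/365 = £17.2603
January 11 – July 23, 2007: 194 days at 0.75% → £90000 × 0.75% × 194/365 = £358.7671
July 24 – August 22, 2007: 30 days at 2.2% → £90000 × 2.2% × 30/365 = £162.7397
August 23 – December 31, 2007: 131 days at 2.4% → £90000 × 2.4% × 131/365 = £775.2329
Total = £1314.0000

£1314.00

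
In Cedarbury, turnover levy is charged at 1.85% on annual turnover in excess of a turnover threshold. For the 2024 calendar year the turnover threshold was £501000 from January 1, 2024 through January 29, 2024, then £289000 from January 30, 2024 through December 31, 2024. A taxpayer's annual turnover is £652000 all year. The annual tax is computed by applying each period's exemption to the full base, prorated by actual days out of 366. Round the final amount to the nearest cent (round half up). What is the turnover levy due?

January 1 – January 29, 2024: 29 days, exemption £501000 → (£652000 − £501000) × 1.85% × 29/366 = £221.3429
January 30 – December 31, 2024: 337 days, exemption £289000 → (£652000 − £289000) × 1.85% × 337/366 = £6183.3975
Total = £6404.7404

£6404.74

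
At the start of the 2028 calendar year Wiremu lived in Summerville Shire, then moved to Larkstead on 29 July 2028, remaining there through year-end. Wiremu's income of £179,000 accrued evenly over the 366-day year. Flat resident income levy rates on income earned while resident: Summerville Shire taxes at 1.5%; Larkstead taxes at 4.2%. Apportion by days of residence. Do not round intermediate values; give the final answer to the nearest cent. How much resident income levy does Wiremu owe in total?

Summerville Shire, 1 January – 28 July 2028: 210 days → £179,000 × 1.5% × 210/366 = £1,540.5738
Larkstead, 29 July – 31 December 2028: 156 days → £179,000 × 4.2% × 156/366 = £3,204.3934
Total = £4,744.9672

£4,744.97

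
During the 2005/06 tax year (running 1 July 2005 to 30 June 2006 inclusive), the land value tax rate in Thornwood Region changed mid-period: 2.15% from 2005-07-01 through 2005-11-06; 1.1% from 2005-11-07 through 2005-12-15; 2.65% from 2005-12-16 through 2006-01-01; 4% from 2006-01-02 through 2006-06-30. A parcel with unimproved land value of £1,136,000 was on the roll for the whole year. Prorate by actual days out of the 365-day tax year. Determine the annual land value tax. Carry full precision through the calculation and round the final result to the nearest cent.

2005-07-01 to 2005-11-06: 129 days at 2.15% → £1,136,000 × 2.15% × 129/365 = £8,632.0438
2005-11-07 to 2005-12-15: 39 days at 1.1% → £1,136,000 × 1.1% × 39/365 = £1,335.1890
2005-12-16 to 2006-01-01: 17 days at 2.65% → £1,136,000 × 2.65% × 17/365 = £1,402.1041
2006-01-02 to 2006-06-30: 180 days at 4% → £1,136,000 × 4% × 180/365 = £22,408.7671
Total = £33,778.1041

£33,778.10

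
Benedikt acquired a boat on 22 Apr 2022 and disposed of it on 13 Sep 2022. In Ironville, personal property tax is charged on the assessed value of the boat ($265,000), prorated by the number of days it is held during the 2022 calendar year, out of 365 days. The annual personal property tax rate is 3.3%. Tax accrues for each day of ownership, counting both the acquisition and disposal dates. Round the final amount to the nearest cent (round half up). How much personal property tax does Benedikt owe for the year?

Days held (22 Apr – 13 Sep 2022): 145 out of 365
Tax = $265,000 × 3.3% × 145/365 = $3,474.0411

$3,474.04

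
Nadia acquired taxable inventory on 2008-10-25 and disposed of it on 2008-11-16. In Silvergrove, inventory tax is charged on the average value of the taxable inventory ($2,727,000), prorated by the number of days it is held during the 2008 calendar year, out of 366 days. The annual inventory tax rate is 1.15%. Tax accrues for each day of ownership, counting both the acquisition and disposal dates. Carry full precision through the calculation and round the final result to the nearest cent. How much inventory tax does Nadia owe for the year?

$1,970.74

Days held (2008-10-25 to 2008-11-16): 23 out of 366
Tax = $2,727,000 × 1.15% × 23/366 = $1,970.7418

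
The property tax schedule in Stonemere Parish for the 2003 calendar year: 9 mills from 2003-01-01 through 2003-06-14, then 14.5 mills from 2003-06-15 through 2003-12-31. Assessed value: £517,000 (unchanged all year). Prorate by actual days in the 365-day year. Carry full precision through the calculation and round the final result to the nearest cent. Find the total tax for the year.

2003-01-01 to 2003-06-14: 165 days at 9 mills → £517,000 × 0.9% × 165/365 = £2,103.4110
2003-06-15 to 2003-12-31: 200 days at 14.5 mills → £517,000 × 1.45% × 200/365 = £4,107.6712
Total = £6,211.0822

£6,211.08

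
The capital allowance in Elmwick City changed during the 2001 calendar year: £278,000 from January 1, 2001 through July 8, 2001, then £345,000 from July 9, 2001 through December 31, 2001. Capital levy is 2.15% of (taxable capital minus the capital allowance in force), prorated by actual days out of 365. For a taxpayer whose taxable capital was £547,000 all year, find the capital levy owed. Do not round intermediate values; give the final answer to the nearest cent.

January 1 – July 8, 2001: 189 days, exemption £278,000 → (£547,000 − £278,000) × 2.15% × 189/365 = £2,994.7438
July 9 – December 31, 2001: 176 days, exemption £345,000 → (£547,000 − £345,000) × 2.15% × 176/365 = £2,094.1589
Total = £5,088.9027

£5,088.90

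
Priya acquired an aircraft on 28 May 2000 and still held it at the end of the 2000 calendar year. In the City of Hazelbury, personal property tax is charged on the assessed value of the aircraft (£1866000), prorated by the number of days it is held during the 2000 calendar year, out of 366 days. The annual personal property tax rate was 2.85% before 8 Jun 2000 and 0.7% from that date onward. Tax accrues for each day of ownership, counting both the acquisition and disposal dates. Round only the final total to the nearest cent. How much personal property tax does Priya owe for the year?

28 May – 7 Jun 2000: 11 days at 2.85% → £1866000 × 2.85% × 11/366 = £1598.3361
8 Jun – 31 Dec 2000: 207 days at 0.7% → £1866000 × 0.7% × 207/366 = £7387.5246
Total = £8985.8607

£8985.86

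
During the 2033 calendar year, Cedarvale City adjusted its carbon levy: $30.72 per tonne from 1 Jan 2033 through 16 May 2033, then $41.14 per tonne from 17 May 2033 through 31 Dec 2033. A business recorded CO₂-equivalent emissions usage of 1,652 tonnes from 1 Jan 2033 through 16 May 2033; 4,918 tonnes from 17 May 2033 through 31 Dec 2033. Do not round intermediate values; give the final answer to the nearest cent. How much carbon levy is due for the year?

1 Jan – 16 May 2033: 1,652 tonnes at $30.72/tonne → $50,749.44
17 May – 31 Dec 2033: 4,918 tonnes at $41.14/tonne → $202,326.52

$253,075.96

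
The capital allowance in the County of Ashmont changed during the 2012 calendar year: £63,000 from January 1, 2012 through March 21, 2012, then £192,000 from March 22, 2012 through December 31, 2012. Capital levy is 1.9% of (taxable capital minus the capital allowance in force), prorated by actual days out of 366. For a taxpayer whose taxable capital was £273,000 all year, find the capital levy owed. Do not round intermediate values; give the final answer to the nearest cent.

January 1 – March 21, 2012: 81 days, exemption £63,000 → (£273,000 − £63,000) × 1.9% × 81/366 = £883.0328
March 22 – December 31, 2012: 285 days, exemption £192,000 → (£273,000 − £192,000) × 1.9% × 285/366 = £1,198.4016
Total = £2,081.4344

£2,081.43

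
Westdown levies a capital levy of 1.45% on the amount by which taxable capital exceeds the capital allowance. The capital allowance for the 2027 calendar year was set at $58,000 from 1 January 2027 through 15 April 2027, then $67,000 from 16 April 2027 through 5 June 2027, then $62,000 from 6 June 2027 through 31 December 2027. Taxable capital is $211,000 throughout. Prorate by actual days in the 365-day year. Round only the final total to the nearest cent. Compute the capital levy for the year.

1 January – 15 April 2027: 105 days, exemption $58,000 → ($211,000 − $58,000) × 1.45% × 105/365 = $638.1986
16 April – 5 June 2027: 51 days, exemption $67,000 → ($211,000 − $67,000) × 1.45% × 51/365 = $291.7479
6 June – 31 December 2027: 209 days, exemption $62,000 → ($211,000 − $62,000) × 1.45% × 209/365 = $1,237.1082
Total = $2,167.0548

$2,167.05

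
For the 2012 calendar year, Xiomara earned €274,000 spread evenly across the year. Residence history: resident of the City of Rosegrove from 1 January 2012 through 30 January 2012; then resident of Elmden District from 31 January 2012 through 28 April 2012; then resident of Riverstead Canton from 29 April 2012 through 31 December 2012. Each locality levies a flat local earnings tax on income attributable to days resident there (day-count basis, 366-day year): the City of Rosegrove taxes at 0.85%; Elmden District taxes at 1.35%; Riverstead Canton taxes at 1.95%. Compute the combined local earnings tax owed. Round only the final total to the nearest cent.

€4,696.18

The City of Rosegrove, 1 January – 30 January 2012: 30 days → €274,000 × 0.85% × 30/366 = €190.9016
Elmden District, 31 January – 28 April 2012: 89 days → €274,000 × 1.35% × 89/366 = €899.4836
Riverstead Canton, 29 April – 31 December 2012: 247 days → €274,000 × 1.95% × 247/366 = €3,605.7951
Total = €4,696.1803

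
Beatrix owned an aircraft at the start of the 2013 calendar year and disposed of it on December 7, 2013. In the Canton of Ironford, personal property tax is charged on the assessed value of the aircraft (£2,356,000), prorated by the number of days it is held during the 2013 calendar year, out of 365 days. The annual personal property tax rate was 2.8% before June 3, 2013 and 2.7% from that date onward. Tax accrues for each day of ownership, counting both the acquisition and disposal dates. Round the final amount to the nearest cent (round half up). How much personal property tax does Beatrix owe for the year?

£60,416.88

January 1 – June 2, 2013: 153 days at 2.8% → £2,356,000 × 2.8% × 153/365 = £27,652.3397
June 3 – December 7, 2013: 188 days at 2.7% → £2,356,000 × 2.7% × 188/365 = £32,764.5370
Total = £60,416.8767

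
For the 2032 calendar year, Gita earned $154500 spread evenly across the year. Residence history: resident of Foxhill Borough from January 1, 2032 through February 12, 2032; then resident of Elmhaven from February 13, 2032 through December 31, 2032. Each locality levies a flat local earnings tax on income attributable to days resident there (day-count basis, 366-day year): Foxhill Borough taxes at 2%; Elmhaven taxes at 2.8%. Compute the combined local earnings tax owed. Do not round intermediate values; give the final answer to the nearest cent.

$4180.79

Foxhill Borough, January 1 – February 12, 2032: 43 days → $154500 × 2% × 43/366 = $363.0328
Elmhaven, February 13 – December 31, 2032: 323 days → $154500 × 2.8% × 323/366 = $3817.7541
Total = $4180.7869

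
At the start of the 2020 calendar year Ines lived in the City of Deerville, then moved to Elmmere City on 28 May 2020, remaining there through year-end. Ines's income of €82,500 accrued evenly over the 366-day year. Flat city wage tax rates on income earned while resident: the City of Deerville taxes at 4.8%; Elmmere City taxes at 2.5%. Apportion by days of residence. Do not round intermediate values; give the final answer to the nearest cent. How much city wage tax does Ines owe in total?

The City of Deerville, 1 Jan – 27 May 2020: 148 days → €82,500 × 4.8% × 148/366 = €1,601.3115
Elmmere City, 28 May – 31 Dec 2020: 218 days → €82,500 × 2.5% × 218/366 = €1,228.4836
Total = €2,829.7951

€2,829.80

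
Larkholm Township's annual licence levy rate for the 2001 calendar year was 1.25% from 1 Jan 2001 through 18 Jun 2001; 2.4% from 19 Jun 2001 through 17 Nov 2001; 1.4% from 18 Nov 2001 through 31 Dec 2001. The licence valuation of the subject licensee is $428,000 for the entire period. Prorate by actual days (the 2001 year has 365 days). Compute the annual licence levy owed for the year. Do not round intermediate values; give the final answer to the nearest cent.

1 Jan – 18 Jun 2001: 169 days at 1.25% → $428,000 × 1.25% × 169/365 = $2,477.1233
19 Jun – 17 Nov 2001: 152 days at 2.4% → $428,000 × 2.4% × 152/365 = $4,277.6548
18 Nov – 31 Dec 2001: 44 days at 1.4% → $428,000 × 1.4% × 44/365 = $722.3233
Total = $7,477.1014

$7,477.10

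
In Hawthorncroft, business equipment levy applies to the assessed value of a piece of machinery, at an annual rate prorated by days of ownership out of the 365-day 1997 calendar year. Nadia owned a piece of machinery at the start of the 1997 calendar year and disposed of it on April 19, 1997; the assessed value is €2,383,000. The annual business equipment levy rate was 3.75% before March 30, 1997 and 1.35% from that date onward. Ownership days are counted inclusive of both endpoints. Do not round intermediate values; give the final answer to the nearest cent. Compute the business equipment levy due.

January 1 – March 29, 1997: 88 days at 3.75% → €2,383,000 × 3.75% × 88/365 = €21,544.9315
March 30 – April 19, 1997: 21 days at 1.35% → €2,383,000 × 1.35% × 21/365 = €1,850.9055
Total = €23,395.8370

€23,395.84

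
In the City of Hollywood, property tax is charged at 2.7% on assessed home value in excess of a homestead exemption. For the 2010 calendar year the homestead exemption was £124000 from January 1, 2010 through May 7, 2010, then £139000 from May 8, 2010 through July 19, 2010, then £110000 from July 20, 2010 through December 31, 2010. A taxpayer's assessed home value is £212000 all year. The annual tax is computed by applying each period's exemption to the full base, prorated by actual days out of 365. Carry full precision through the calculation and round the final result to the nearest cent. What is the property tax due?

£2465.88

January 1 – May 7, 2010: 127 days, exemption £124000 → (£212000 − £124000) × 2.7% × 127/365 = £826.7178
May 8 – July 19, 2010: 73 days, exemption £139000 → (£212000 − £139000) × 2.7% × 73/365 = £394.2000
July 20 – December 31, 2010: 165 days, exemption £110000 → (£212000 − £110000) × 2.7% × 165/365 = £1244.9589
Total = £2465.8767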